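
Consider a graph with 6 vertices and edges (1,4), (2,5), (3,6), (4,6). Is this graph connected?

Step 1: Build adjacency list from edges:
  1: 4
  2: 5
  3: 6
  4: 1, 6
  5: 2
  6: 3, 4

Step 2: Run BFS/DFS from vertex 1:
  Visited: {1, 4, 6, 3}
  Reached 4 of 6 vertices

Step 3: Only 4 of 6 vertices reached. Graph is disconnected.
Connected components: {1, 3, 4, 6}, {2, 5}
Answer: No, the graph is not connected (2 components).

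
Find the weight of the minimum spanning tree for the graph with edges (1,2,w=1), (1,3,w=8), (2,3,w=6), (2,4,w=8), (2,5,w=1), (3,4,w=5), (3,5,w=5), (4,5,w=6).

Apply Kruskal's algorithm (sort edges by weight, add if no cycle):

Sorted edges by weight:
  (1,2) w=1
  (2,5) w=1
  (3,5) w=5
  (3,4) w=5
  (2,3) w=6
  (4,5) w=6
  (1,3) w=8
  (2,4) w=8

Add edge (1,2) w=1 -- no cycle. Running total: 1
Add edge (2,5) w=1 -- no cycle. Running total: 2
Add edge (3,5) w=5 -- no cycle. Running total: 7
Add edge (3,4) w=5 -- no cycle. Running total: 12

MST edges: (1,2,w=1), (2,5,w=1), (3,5,w=5), (3,4,w=5)
Total MST weight: 1 + 1 + 5 + 5 = 12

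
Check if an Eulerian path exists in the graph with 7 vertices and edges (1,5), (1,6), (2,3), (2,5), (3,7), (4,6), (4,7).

Step 1: Find the degree of each vertex:
  deg(1) = 2
  deg(2) = 2
  deg(3) = 2
  deg(4) = 2
  deg(5) = 2
  deg(6) = 2
  deg(7) = 2

Step 2: Count vertices with odd degree:
  All vertices have even degree (0 odd-degree vertices)

Step 3: Apply Euler's theorem:
  - Eulerian circuit exists iff graph is connected and all vertices have even degree
  - Eulerian path exists iff graph is connected and has 0 or 2 odd-degree vertices

Graph is connected with 0 odd-degree vertices.
Both Eulerian circuit and Eulerian path exist.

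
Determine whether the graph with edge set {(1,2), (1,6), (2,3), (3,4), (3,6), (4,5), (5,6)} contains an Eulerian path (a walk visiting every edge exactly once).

Step 1: Find the degree of each vertex:
  deg(1) = 2
  deg(2) = 2
  deg(3) = 3
  deg(4) = 2
  deg(5) = 2
  deg(6) = 3

Step 2: Count vertices with odd degree:
  Odd-degree vertices: 3, 6 (2 total)

Step 3: Apply Euler's theorem:
  - Eulerian circuit exists iff graph is connected and all vertices have even degree
  - Eulerian path exists iff graph is connected and has 0 or 2 odd-degree vertices

Graph is connected with exactly 2 odd-degree vertices (3, 6).
Eulerian path exists (starting and ending at the odd-degree vertices), but no Eulerian circuit.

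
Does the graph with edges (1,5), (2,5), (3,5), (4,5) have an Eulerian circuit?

Step 1: Find the degree of each vertex:
  deg(1) = 1
  deg(2) = 1
  deg(3) = 1
  deg(4) = 1
  deg(5) = 4

Step 2: Count vertices with odd degree:
  Odd-degree vertices: 1, 2, 3, 4 (4 total)

Step 3: Apply Euler's theorem:
  - Eulerian circuit exists iff graph is connected and all vertices have even degree
  - Eulerian path exists iff graph is connected and has 0 or 2 odd-degree vertices

Graph has 4 odd-degree vertices (need 0 or 2).
Neither Eulerian path nor Eulerian circuit exists.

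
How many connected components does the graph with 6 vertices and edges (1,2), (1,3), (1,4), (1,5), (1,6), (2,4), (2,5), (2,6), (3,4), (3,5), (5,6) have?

Step 1: Build adjacency list from edges:
  1: 2, 3, 4, 5, 6
  2: 1, 4, 5, 6
  3: 1, 4, 5
  4: 1, 2, 3
  5: 1, 2, 3, 6
  6: 1, 2, 5

Step 2: Run BFS/DFS from vertex 1:
  Visited: {1, 2, 3, 4, 5, 6}
  Reached 6 of 6 vertices

Step 3: All 6 vertices reached from vertex 1, so the graph is connected.
Number of connected components: 1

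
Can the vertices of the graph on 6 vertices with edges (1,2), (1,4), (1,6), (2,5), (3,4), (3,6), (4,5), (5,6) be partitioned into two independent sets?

Step 1: Attempt 2-coloring using BFS:
  Start at vertex 1, assign color 0
  Color vertex 2 with color 1 (neighbor of 1)
  Color vertex 4 with color 1 (neighbor of 1)
  Color vertex 6 with color 1 (neighbor of 1)
  Color vertex 5 with color 0 (neighbor of 2)
  Color vertex 3 with color 0 (neighbor of 4)

Step 2: 2-coloring succeeded. No conflicts found.
  Set A (color 0): {1, 3, 5}
  Set B (color 1): {2, 4, 6}

The graph is bipartite with partition {1, 3, 5}, {2, 4, 6}.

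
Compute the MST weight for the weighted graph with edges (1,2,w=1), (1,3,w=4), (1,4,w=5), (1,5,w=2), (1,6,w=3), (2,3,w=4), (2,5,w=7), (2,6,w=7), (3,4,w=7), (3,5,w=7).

Apply Kruskal's algorithm (sort edges by weight, add if no cycle):

Sorted edges by weight:
  (1,2) w=1
  (1,5) w=2
  (1,6) w=3
  (1,3) w=4
  (2,3) w=4
  (1,4) w=5
  (2,5) w=7
  (2,6) w=7
  (3,4) w=7
  (3,5) w=7

Add edge (1,2) w=1 -- no cycle. Running total: 1
Add edge (1,5) w=2 -- no cycle. Running total: 3
Add edge (1,6) w=3 -- no cycle. Running total: 6
Add edge (1,3) w=4 -- no cycle. Running total: 10
Skip edge (2,3) w=4 -- would create cycle
Add edge (1,4) w=5 -- no cycle. Running total: 15

MST edges: (1,2,w=1), (1,5,w=2), (1,6,w=3), (1,3,w=4), (1,4,w=5)
Total MST weight: 1 + 2 + 3 + 4 + 5 = 15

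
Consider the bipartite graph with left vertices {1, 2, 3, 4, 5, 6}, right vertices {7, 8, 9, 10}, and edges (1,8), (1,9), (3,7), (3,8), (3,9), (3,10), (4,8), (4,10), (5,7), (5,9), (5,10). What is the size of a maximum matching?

Step 1: List the neighbors of each left vertex:
  1: 8, 9
  2: (none)
  3: 7, 8, 9, 10
  4: 8, 10
  5: 7, 9, 10
  6: (none)

Step 2: Greedily match left vertices, then look for augmenting paths:
  Match 1 -- 8
  Match 3 -- 7
  Match 4 -- 10
  Match 5 -- 9
  No augmenting path remains.

Step 3: Verify this is maximum:
  Matching size 4 = min(|L|, |R|) = min(6, 4), which is an upper bound, so this matching is maximum.

Maximum matching: {(1,8), (3,7), (4,10), (5,9)}
Size: 4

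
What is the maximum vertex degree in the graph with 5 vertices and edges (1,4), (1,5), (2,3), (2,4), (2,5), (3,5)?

Step 1: Count edges incident to each vertex:
  deg(1) = 2 (neighbors: 4, 5)
  deg(2) = 3 (neighbors: 3, 4, 5)
  deg(3) = 2 (neighbors: 2, 5)
  deg(4) = 2 (neighbors: 1, 2)
  deg(5) = 3 (neighbors: 1, 2, 3)

Step 2: Find maximum:
  max(2, 3, 2, 2, 3) = 3 (vertex 2)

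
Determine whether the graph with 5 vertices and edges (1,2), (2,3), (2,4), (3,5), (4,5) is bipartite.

Step 1: Attempt 2-coloring using BFS:
  Start at vertex 1, assign color 0
  Color vertex 2 with color 1 (neighbor of 1)
  Color vertex 3 with color 0 (neighbor of 2)
  Color vertex 4 with color 0 (neighbor of 2)
  Color vertex 5 with color 1 (neighbor of 3)

Step 2: 2-coloring succeeded. No conflicts found.
  Set A (color 0): {1, 3, 4}
  Set B (color 1): {2, 5}

The graph is bipartite with partition {1, 3, 4}, {2, 5}.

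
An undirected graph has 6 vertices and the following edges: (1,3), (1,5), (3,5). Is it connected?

Step 1: Build adjacency list from edges:
  1: 3, 5
  2: (none)
  3: 1, 5
  4: (none)
  5: 1, 3
  6: (none)

Step 2: Run BFS/DFS from vertex 1:
  Visited: {1, 3, 5}
  Reached 3 of 6 vertices

Step 3: Only 3 of 6 vertices reached. Graph is disconnected.
Connected components: {1, 3, 5}, {2}, {4}, {6}
Answer: No, the graph is not connected (4 components).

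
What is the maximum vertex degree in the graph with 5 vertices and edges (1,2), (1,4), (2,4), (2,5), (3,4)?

Step 1: Count edges incident to each vertex:
  deg(1) = 2 (neighbors: 2, 4)
  deg(2) = 3 (neighbors: 1, 4, 5)
  deg(3) = 1 (neighbors: 4)
  deg(4) = 3 (neighbors: 1, 2, 3)
  deg(5) = 1 (neighbors: 2)

Step 2: Find maximum:
  max(2, 3, 1, 3, 1) = 3 (vertex 2)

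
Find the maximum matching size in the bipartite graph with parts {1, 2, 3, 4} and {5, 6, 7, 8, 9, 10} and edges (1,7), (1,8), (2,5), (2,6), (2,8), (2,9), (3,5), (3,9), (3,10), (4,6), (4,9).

Step 1: List the neighbors of each left vertex:
  1: 7, 8
  2: 5, 6, 8, 9
  3: 5, 9, 10
  4: 6, 9

Step 2: Greedily match left vertices, then look for augmenting paths:
  Match 1 -- 7
  Match 2 -- 5
  Match 3 -- 9
  Match 4 -- 6
  No augmenting path remains.

Step 3: Verify this is maximum:
  Matching size 4 = min(|L|, |R|) = min(4, 6), which is an upper bound, so this matching is maximum.

Maximum matching: {(1,7), (2,5), (3,9), (4,6)}
Size: 4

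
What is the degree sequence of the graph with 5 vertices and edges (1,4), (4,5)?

Step 1: Count edges incident to each vertex:
  deg(1) = 1 (neighbors: 4)
  deg(2) = 0 (neighbors: none)
  deg(3) = 0 (neighbors: none)
  deg(4) = 2 (neighbors: 1, 5)
  deg(5) = 1 (neighbors: 4)

Step 2: Sort degrees in non-increasing order:
  Degrees: [1, 0, 0, 2, 1] -> sorted: [2, 1, 1, 0, 0]

Degree sequence: [2, 1, 1, 0, 0]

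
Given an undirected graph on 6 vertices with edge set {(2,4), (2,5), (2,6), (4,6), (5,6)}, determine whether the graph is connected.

Step 1: Build adjacency list from edges:
  1: (none)
  2: 4, 5, 6
  3: (none)
  4: 2, 6
  5: 2, 6
  6: 2, 4, 5

Step 2: Run BFS/DFS from vertex 1:
  Visited: {1}
  Reached 1 of 6 vertices

Step 3: Only 1 of 6 vertices reached. Graph is disconnected.
Connected components: {1}, {2, 4, 5, 6}, {3}
Answer: No, the graph is not connected (3 components).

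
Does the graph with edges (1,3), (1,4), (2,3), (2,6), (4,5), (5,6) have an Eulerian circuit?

Step 1: Find the degree of each vertex:
  deg(1) = 2
  deg(2) = 2
  deg(3) = 2
  deg(4) = 2
  deg(5) = 2
  deg(6) = 2

Step 2: Count vertices with odd degree:
  All vertices have even degree (0 odd-degree vertices)

Step 3: Apply Euler's theorem:
  - Eulerian circuit exists iff graph is connected and all vertices have even degree
  - Eulerian path exists iff graph is connected and has 0 or 2 odd-degree vertices

Graph is connected with 0 odd-degree vertices.
Both Eulerian circuit and Eulerian path exist.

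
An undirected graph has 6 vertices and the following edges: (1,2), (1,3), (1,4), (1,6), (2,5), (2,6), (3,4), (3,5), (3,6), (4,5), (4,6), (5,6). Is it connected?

Step 1: Build adjacency list from edges:
  1: 2, 3, 4, 6
  2: 1, 5, 6
  3: 1, 4, 5, 6
  4: 1, 3, 5, 6
  5: 2, 3, 4, 6
  6: 1, 2, 3, 4, 5

Step 2: Run BFS/DFS from vertex 1:
  Visited: {1, 2, 3, 4, 6, 5}
  Reached 6 of 6 vertices

Step 3: All 6 vertices reached from vertex 1, so the graph is connected.
Answer: Yes, the graph is connected.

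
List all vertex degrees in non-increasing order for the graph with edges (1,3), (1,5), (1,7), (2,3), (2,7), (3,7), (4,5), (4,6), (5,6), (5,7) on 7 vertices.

Step 1: Count edges incident to each vertex:
  deg(1) = 3 (neighbors: 3, 5, 7)
  deg(2) = 2 (neighbors: 3, 7)
  deg(3) = 3 (neighbors: 1, 2, 7)
  deg(4) = 2 (neighbors: 5, 6)
  deg(5) = 4 (neighbors: 1, 4, 6, 7)
  deg(6) = 2 (neighbors: 4, 5)
  deg(7) = 4 (neighbors: 1, 2, 3, 5)

Step 2: Sort degrees in non-increasing order:
  Degrees: [3, 2, 3, 2, 4, 2, 4] -> sorted: [4, 4, 3, 3, 2, 2, 2]

Degree sequence: [4, 4, 3, 3, 2, 2, 2]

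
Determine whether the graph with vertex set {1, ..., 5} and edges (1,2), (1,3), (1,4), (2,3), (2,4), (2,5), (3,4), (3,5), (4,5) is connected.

Step 1: Build adjacency list from edges:
  1: 2, 3, 4
  2: 1, 3, 4, 5
  3: 1, 2, 4, 5
  4: 1, 2, 3, 5
  5: 2, 3, 4

Step 2: Run BFS/DFS from vertex 1:
  Visited: {1, 2, 3, 4, 5}
  Reached 5 of 5 vertices

Step 3: All 5 vertices reached from vertex 1, so the graph is connected.
Answer: Yes, the graph is connected.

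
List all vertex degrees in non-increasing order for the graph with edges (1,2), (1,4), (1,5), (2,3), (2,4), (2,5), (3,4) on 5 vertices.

Step 1: Count edges incident to each vertex:
  deg(1) = 3 (neighbors: 2, 4, 5)
  deg(2) = 4 (neighbors: 1, 3, 4, 5)
  deg(3) = 2 (neighbors: 2, 4)
  deg(4) = 3 (neighbors: 1, 2, 3)
  deg(5) = 2 (neighbors: 1, 2)

Step 2: Sort degrees in non-increasing order:
  Degrees: [3, 4, 2, 3, 2] -> sorted: [4, 3, 3, 2, 2]

Degree sequence: [4, 3, 3, 2, 2]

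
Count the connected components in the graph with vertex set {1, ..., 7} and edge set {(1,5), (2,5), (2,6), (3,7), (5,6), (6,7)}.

Step 1: Build adjacency list from edges:
  1: 5
  2: 5, 6
  3: 7
  4: (none)
  5: 1, 2, 6
  6: 2, 5, 7
  7: 3, 6

Step 2: Run BFS/DFS from vertex 1:
  Visited: {1, 5, 2, 6, 7, 3}
  Reached 6 of 7 vertices

Step 3: Only 6 of 7 vertices reached. Graph is disconnected.
Connected components: {1, 2, 3, 5, 6, 7}, {4}
Number of connected components: 2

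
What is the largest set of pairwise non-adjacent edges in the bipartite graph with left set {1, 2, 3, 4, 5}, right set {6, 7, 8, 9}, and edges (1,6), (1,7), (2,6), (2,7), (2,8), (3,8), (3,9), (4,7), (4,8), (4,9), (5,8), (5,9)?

Step 1: List the neighbors of each left vertex:
  1: 6, 7
  2: 6, 7, 8
  3: 8, 9
  4: 7, 8, 9
  5: 8, 9

Step 2: Greedily match left vertices, then look for augmenting paths:
  Match 1 -- 6
  Match 2 -- 7
  Match 3 -- 8
  Match 4 -- 9
  No augmenting path remains.

Step 3: Verify this is maximum:
  Matching size 4 = min(|L|, |R|) = min(5, 4), which is an upper bound, so this matching is maximum.

Maximum matching: {(1,6), (2,7), (3,8), (4,9)}
Size: 4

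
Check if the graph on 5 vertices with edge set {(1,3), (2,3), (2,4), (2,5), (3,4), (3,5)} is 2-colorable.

Step 1: Attempt 2-coloring using BFS:
  Start at vertex 1, assign color 0
  Color vertex 3 with color 1 (neighbor of 1)
  Color vertex 2 with color 0 (neighbor of 3)
  Color vertex 4 with color 0 (neighbor of 3)
  Color vertex 5 with color 0 (neighbor of 3)

Step 2: Conflict found! Vertices 2 and 4 are adjacent but have the same color.
This means the graph contains an odd cycle.

The graph is NOT bipartite.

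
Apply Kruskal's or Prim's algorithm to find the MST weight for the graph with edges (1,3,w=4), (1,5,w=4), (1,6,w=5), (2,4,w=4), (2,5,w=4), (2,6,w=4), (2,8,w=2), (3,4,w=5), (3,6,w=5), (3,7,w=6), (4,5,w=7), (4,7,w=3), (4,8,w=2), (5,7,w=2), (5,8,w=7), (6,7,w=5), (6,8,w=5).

Apply Kruskal's algorithm (sort edges by weight, add if no cycle):

Sorted edges by weight:
  (2,8) w=2
  (4,8) w=2
  (5,7) w=2
  (4,7) w=3
  (1,3) w=4
  (1,5) w=4
  (2,6) w=4
  (2,5) w=4
  (2,4) w=4
  (1,6) w=5
  (3,4) w=5
  (3,6) w=5
  (6,7) w=5
  (6,8) w=5
  (3,7) w=6
  (4,5) w=7
  (5,8) w=7

Add edge (2,8) w=2 -- no cycle. Running total: 2
Add edge (4,8) w=2 -- no cycle. Running total: 4
Add edge (5,7) w=2 -- no cycle. Running total: 6
Add edge (4,7) w=3 -- no cycle. Running total: 9
Add edge (1,3) w=4 -- no cycle. Running total: 13
Add edge (1,5) w=4 -- no cycle. Running total: 17
Add edge (2,6) w=4 -- no cycle. Running total: 21

MST edges: (2,8,w=2), (4,8,w=2), (5,7,w=2), (4,7,w=3), (1,3,w=4), (1,5,w=4), (2,6,w=4)
Total MST weight: 2 + 2 + 2 + 3 + 4 + 4 + 4 = 21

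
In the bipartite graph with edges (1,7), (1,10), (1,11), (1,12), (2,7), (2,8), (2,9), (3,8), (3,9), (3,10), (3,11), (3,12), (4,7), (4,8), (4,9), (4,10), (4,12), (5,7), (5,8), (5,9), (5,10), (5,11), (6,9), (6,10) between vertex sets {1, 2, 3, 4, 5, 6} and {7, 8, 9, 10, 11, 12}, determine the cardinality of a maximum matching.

Step 1: List the neighbors of each left vertex:
  1: 7, 10, 11, 12
  2: 7, 8, 9
  3: 8, 9, 10, 11, 12
  4: 7, 8, 9, 10, 12
  5: 7, 8, 9, 10, 11
  6: 9, 10

Step 2: Greedily match left vertices, then look for augmenting paths:
  Match 1 -- 7
  Match 2 -- 8
  Match 3 -- 12
  Match 4 -- 10
  Match 5 -- 11
  Match 6 -- 9
  No augmenting path remains.

Step 3: Verify this is maximum:
  Matching size 6 = min(|L|, |R|) = min(6, 6), which is an upper bound, so this matching is maximum.

Maximum matching: {(1,7), (2,8), (3,12), (4,10), (5,11), (6,9)}
Size: 6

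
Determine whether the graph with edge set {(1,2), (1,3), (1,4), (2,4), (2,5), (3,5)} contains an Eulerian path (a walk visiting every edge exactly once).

Step 1: Find the degree of each vertex:
  deg(1) = 3
  deg(2) = 3
  deg(3) = 2
  deg(4) = 2
  deg(5) = 2

Step 2: Count vertices with odd degree:
  Odd-degree vertices: 1, 2 (2 total)

Step 3: Apply Euler's theorem:
  - Eulerian circuit exists iff graph is connected and all vertices have even degree
  - Eulerian path exists iff graph is connected and has 0 or 2 odd-degree vertices

Graph is connected with exactly 2 odd-degree vertices (1, 2).
Eulerian path exists (starting and ending at the odd-degree vertices), but no Eulerian circuit.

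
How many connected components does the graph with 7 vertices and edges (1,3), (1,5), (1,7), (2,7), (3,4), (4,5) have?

Step 1: Build adjacency list from edges:
  1: 3, 5, 7
  2: 7
  3: 1, 4
  4: 3, 5
  5: 1, 4
  6: (none)
  7: 1, 2

Step 2: Run BFS/DFS from vertex 1:
  Visited: {1, 3, 5, 7, 4, 2}
  Reached 6 of 7 vertices

Step 3: Only 6 of 7 vertices reached. Graph is disconnected.
Connected components: {1, 2, 3, 4, 5, 7}, {6}
Number of connected components: 2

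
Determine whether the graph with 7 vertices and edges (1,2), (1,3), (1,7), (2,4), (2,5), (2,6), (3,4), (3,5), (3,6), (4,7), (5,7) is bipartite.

Step 1: Attempt 2-coloring using BFS:
  Start at vertex 1, assign color 0
  Color vertex 2 with color 1 (neighbor of 1)
  Color vertex 3 with color 1 (neighbor of 1)
  Color vertex 7 with color 1 (neighbor of 1)
  Color vertex 4 with color 0 (neighbor of 2)
  Color vertex 5 with color 0 (neighbor of 2)
  Color vertex 6 with color 0 (neighbor of 2)

Step 2: 2-coloring succeeded. No conflicts found.
  Set A (color 0): {1, 4, 5, 6}
  Set B (color 1): {2, 3, 7}

The graph is bipartite with partition {1, 4, 5, 6}, {2, 3, 7}.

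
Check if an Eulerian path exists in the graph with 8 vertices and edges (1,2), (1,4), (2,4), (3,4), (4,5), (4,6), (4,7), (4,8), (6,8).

Step 1: Find the degree of each vertex:
  deg(1) = 2
  deg(2) = 2
  deg(3) = 1
  deg(4) = 7
  deg(5) = 1
  deg(6) = 2
  deg(7) = 1
  deg(8) = 2

Step 2: Count vertices with odd degree:
  Odd-degree vertices: 3, 4, 5, 7 (4 total)

Step 3: Apply Euler's theorem:
  - Eulerian circuit exists iff graph is connected and all vertices have even degree
  - Eulerian path exists iff graph is connected and has 0 or 2 odd-degree vertices

Graph has 4 odd-degree vertices (need 0 or 2).
Neither Eulerian path nor Eulerian circuit exists.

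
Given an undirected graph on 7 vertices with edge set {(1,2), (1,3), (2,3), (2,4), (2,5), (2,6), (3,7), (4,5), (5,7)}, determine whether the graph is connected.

Step 1: Build adjacency list from edges:
  1: 2, 3
  2: 1, 3, 4, 5, 6
  3: 1, 2, 7
  4: 2, 5
  5: 2, 4, 7
  6: 2
  7: 3, 5

Step 2: Run BFS/DFS from vertex 1:
  Visited: {1, 2, 3, 4, 5, 6, 7}
  Reached 7 of 7 vertices

Step 3: All 7 vertices reached from vertex 1, so the graph is connected.
Answer: Yes, the graph is connected.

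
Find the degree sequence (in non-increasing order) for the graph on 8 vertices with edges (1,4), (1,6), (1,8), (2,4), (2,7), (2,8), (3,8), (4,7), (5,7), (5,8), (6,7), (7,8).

Step 1: Count edges incident to each vertex:
  deg(1) = 3 (neighbors: 4, 6, 8)
  deg(2) = 3 (neighbors: 4, 7, 8)
  deg(3) = 1 (neighbors: 8)
  deg(4) = 3 (neighbors: 1, 2, 7)
  deg(5) = 2 (neighbors: 7, 8)
  deg(6) = 2 (neighbors: 1, 7)
  deg(7) = 5 (neighbors: 2, 4, 5, 6, 8)
  deg(8) = 5 (neighbors: 1, 2, 3, 5, 7)

Step 2: Sort degrees in non-increasing order:
  Degrees: [3, 3, 1, 3, 2, 2, 5, 5] -> sorted: [5, 5, 3, 3, 3, 2, 2, 1]

Degree sequence: [5, 5, 3, 3, 3, 2, 2, 1]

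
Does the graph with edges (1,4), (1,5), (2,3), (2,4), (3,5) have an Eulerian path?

Step 1: Find the degree of each vertex:
  deg(1) = 2
  deg(2) = 2
  deg(3) = 2
  deg(4) = 2
  deg(5) = 2

Step 2: Count vertices with odd degree:
  All vertices have even degree (0 odd-degree vertices)

Step 3: Apply Euler's theorem:
  - Eulerian circuit exists iff graph is connected and all vertices have even degree
  - Eulerian path exists iff graph is connected and has 0 or 2 odd-degree vertices

Graph is connected with 0 odd-degree vertices.
Both Eulerian circuit and Eulerian path exist.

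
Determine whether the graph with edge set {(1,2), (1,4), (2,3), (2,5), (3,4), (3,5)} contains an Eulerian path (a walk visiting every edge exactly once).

Step 1: Find the degree of each vertex:
  deg(1) = 2
  deg(2) = 3
  deg(3) = 3
  deg(4) = 2
  deg(5) = 2

Step 2: Count vertices with odd degree:
  Odd-degree vertices: 2, 3 (2 total)

Step 3: Apply Euler's theorem:
  - Eulerian circuit exists iff graph is connected and all vertices have even degree
  - Eulerian path exists iff graph is connected and has 0 or 2 odd-degree vertices

Graph is connected with exactly 2 odd-degree vertices (2, 3).
Eulerian path exists (starting and ending at the odd-degree vertices), but no Eulerian circuit.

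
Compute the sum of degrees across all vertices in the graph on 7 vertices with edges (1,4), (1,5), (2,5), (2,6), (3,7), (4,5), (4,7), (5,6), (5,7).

Step 1: Count edges incident to each vertex:
  deg(1) = 2 (neighbors: 4, 5)
  deg(2) = 2 (neighbors: 5, 6)
  deg(3) = 1 (neighbors: 7)
  deg(4) = 3 (neighbors: 1, 5, 7)
  deg(5) = 5 (neighbors: 1, 2, 4, 6, 7)
  deg(6) = 2 (neighbors: 2, 5)
  deg(7) = 3 (neighbors: 3, 4, 5)

Step 2: Sum all degrees:
  2 + 2 + 1 + 3 + 5 + 2 + 3 = 18

Verification: sum of degrees = 2 * |E| = 2 * 9 = 18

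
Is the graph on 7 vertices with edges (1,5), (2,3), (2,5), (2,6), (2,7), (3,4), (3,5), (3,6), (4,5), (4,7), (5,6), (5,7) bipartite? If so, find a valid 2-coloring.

Step 1: Attempt 2-coloring using BFS:
  Start at vertex 1, assign color 0
  Color vertex 5 with color 1 (neighbor of 1)
  Color vertex 2 with color 0 (neighbor of 5)
  Color vertex 3 with color 0 (neighbor of 5)
  Color vertex 4 with color 0 (neighbor of 5)
  Color vertex 6 with color 0 (neighbor of 5)
  Color vertex 7 with color 0 (neighbor of 5)

Step 2: Conflict found! Vertices 2 and 3 are adjacent but have the same color.
This means the graph contains an odd cycle.

The graph is NOT bipartite.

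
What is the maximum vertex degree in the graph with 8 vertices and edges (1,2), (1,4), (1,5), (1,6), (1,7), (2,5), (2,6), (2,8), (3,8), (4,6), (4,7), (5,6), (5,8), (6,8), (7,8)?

Step 1: Count edges incident to each vertex:
  deg(1) = 5 (neighbors: 2, 4, 5, 6, 7)
  deg(2) = 4 (neighbors: 1, 5, 6, 8)
  deg(3) = 1 (neighbors: 8)
  deg(4) = 3 (neighbors: 1, 6, 7)
  deg(5) = 4 (neighbors: 1, 2, 6, 8)
  deg(6) = 5 (neighbors: 1, 2, 4, 5, 8)
  deg(7) = 3 (neighbors: 1, 4, 8)
  deg(8) = 5 (neighbors: 2, 3, 5, 6, 7)

Step 2: Find maximum:
  max(5, 4, 1, 3, 4, 5, 3, 5) = 5 (vertex 1)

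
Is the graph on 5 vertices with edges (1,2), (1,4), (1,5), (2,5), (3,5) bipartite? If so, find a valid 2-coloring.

Step 1: Attempt 2-coloring using BFS:
  Start at vertex 1, assign color 0
  Color vertex 2 with color 1 (neighbor of 1)
  Color vertex 4 with color 1 (neighbor of 1)
  Color vertex 5 with color 1 (neighbor of 1)

Step 2: Conflict found! Vertices 2 and 5 are adjacent but have the same color.
This means the graph contains an odd cycle.

The graph is NOT bipartite.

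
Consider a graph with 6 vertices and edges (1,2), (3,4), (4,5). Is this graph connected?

Step 1: Build adjacency list from edges:
  1: 2
  2: 1
  3: 4
  4: 3, 5
  5: 4
  6: (none)

Step 2: Run BFS/DFS from vertex 1:
  Visited: {1, 2}
  Reached 2 of 6 vertices

Step 3: Only 2 of 6 vertices reached. Graph is disconnected.
Connected components: {1, 2}, {3, 4, 5}, {6}
Answer: No, the graph is not connected (3 components).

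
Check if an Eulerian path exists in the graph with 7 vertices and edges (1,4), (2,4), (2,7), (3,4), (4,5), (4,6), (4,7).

Step 1: Find the degree of each vertex:
  deg(1) = 1
  deg(2) = 2
  deg(3) = 1
  deg(4) = 6
  deg(5) = 1
  deg(6) = 1
  deg(7) = 2

Step 2: Count vertices with odd degree:
  Odd-degree vertices: 1, 3, 5, 6 (4 total)

Step 3: Apply Euler's theorem:
  - Eulerian circuit exists iff graph is connected and all vertices have even degree
  - Eulerian path exists iff graph is connected and has 0 or 2 odd-degree vertices

Graph has 4 odd-degree vertices (need 0 or 2).
Neither Eulerian path nor Eulerian circuit exists.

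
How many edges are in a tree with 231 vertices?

A tree on n vertices always has exactly n - 1 edges.
For n = 231: edges = 231 - 1 = 230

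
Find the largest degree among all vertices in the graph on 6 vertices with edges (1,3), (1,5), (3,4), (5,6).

Step 1: Count edges incident to each vertex:
  deg(1) = 2 (neighbors: 3, 5)
  deg(2) = 0 (neighbors: none)
  deg(3) = 2 (neighbors: 1, 4)
  deg(4) = 1 (neighbors: 3)
  deg(5) = 2 (neighbors: 1, 6)
  deg(6) = 1 (neighbors: 5)

Step 2: Find maximum:
  max(2, 0, 2, 1, 2, 1) = 2 (vertex 1)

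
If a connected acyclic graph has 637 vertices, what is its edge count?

A tree on n vertices always has exactly n - 1 edges.
For n = 637: edges = 637 - 1 = 636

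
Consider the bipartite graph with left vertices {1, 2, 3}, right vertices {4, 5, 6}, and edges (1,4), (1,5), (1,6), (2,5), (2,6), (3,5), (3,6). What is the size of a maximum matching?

Step 1: List the neighbors of each left vertex:
  1: 4, 5, 6
  2: 5, 6
  3: 5, 6

Step 2: Greedily match left vertices, then look for augmenting paths:
  Match 1 -- 4
  Match 2 -- 5
  Match 3 -- 6
  No augmenting path remains.

Step 3: Verify this is maximum:
  Matching size 3 = min(|L|, |R|) = min(3, 3), which is an upper bound, so this matching is maximum.

Maximum matching: {(1,4), (2,5), (3,6)}
Size: 3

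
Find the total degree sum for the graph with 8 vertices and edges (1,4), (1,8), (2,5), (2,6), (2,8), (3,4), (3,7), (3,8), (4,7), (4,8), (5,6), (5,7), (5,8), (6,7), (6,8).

Step 1: Count edges incident to each vertex:
  deg(1) = 2 (neighbors: 4, 8)
  deg(2) = 3 (neighbors: 5, 6, 8)
  deg(3) = 3 (neighbors: 4, 7, 8)
  deg(4) = 4 (neighbors: 1, 3, 7, 8)
  deg(5) = 4 (neighbors: 2, 6, 7, 8)
  deg(6) = 4 (neighbors: 2, 5, 7, 8)
  deg(7) = 4 (neighbors: 3, 4, 5, 6)
  deg(8) = 6 (neighbors: 1, 2, 3, 4, 5, 6)

Step 2: Sum all degrees:
  2 + 3 + 3 + 4 + 4 + 4 + 4 + 6 = 30

Verification: sum of degrees = 2 * |E| = 2 * 15 = 30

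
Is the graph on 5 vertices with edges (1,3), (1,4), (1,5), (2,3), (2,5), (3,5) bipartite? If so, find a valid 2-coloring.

Step 1: Attempt 2-coloring using BFS:
  Start at vertex 1, assign color 0
  Color vertex 3 with color 1 (neighbor of 1)
  Color vertex 4 with color 1 (neighbor of 1)
  Color vertex 5 with color 1 (neighbor of 1)
  Color vertex 2 with color 0 (neighbor of 3)

Step 2: Conflict found! Vertices 3 and 5 are adjacent but have the same color.
This means the graph contains an odd cycle.

The graph is NOT bipartite.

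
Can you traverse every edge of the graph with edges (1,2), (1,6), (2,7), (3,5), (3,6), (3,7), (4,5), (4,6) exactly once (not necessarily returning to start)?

Step 1: Find the degree of each vertex:
  deg(1) = 2
  deg(2) = 2
  deg(3) = 3
  deg(4) = 2
  deg(5) = 2
  deg(6) = 3
  deg(7) = 2

Step 2: Count vertices with odd degree:
  Odd-degree vertices: 3, 6 (2 total)

Step 3: Apply Euler's theorem:
  - Eulerian circuit exists iff graph is connected and all vertices have even degree
  - Eulerian path exists iff graph is connected and has 0 or 2 odd-degree vertices

Graph is connected with exactly 2 odd-degree vertices (3, 6).
Eulerian path exists (starting and ending at the odd-degree vertices), but no Eulerian circuit.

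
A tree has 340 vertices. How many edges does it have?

A tree on n vertices always has exactly n - 1 edges.
For n = 340: edges = 340 - 1 = 339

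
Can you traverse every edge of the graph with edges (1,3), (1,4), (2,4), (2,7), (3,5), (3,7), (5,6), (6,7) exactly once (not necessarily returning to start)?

Step 1: Find the degree of each vertex:
  deg(1) = 2
  deg(2) = 2
  deg(3) = 3
  deg(4) = 2
  deg(5) = 2
  deg(6) = 2
  deg(7) = 3

Step 2: Count vertices with odd degree:
  Odd-degree vertices: 3, 7 (2 total)

Step 3: Apply Euler's theorem:
  - Eulerian circuit exists iff graph is connected and all vertices have even degree
  - Eulerian path exists iff graph is connected and has 0 or 2 odd-degree vertices

Graph is connected with exactly 2 odd-degree vertices (3, 7).
Eulerian path exists (starting and ending at the odd-degree vertices), but no Eulerian circuit.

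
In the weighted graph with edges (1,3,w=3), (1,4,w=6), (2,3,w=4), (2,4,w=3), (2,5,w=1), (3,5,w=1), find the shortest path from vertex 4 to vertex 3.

Step 1: Build adjacency list with weights:
  1: 3(w=3), 4(w=6)
  2: 3(w=4), 4(w=3), 5(w=1)
  3: 1(w=3), 2(w=4), 5(w=1)
  4: 1(w=6), 2(w=3)
  5: 2(w=1), 3(w=1)

Step 2: Apply Dijkstra's algorithm from vertex 4:
  Visit vertex 4 (distance=0)
    Update dist[1] = 6
    Update dist[2] = 3
  Visit vertex 2 (distance=3)
    Update dist[3] = 7
    Update dist[5] = 4
  Visit vertex 5 (distance=4)
    Update dist[3] = 5
  Visit vertex 3 (distance=5)

Step 3: Shortest path: 4 -> 2 -> 5 -> 3
Total weight: 3 + 1 + 1 = 5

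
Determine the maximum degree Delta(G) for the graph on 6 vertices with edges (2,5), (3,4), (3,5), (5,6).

Step 1: Count edges incident to each vertex:
  deg(1) = 0 (neighbors: none)
  deg(2) = 1 (neighbors: 5)
  deg(3) = 2 (neighbors: 4, 5)
  deg(4) = 1 (neighbors: 3)
  deg(5) = 3 (neighbors: 2, 3, 6)
  deg(6) = 1 (neighbors: 5)

Step 2: Find maximum:
  max(0, 1, 2, 1, 3, 1) = 3 (vertex 5)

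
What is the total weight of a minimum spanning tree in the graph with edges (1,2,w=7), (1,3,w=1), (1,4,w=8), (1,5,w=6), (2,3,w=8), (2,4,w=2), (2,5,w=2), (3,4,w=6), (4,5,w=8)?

Apply Kruskal's algorithm (sort edges by weight, add if no cycle):

Sorted edges by weight:
  (1,3) w=1
  (2,5) w=2
  (2,4) w=2
  (1,5) w=6
  (3,4) w=6
  (1,2) w=7
  (1,4) w=8
  (2,3) w=8
  (4,5) w=8

Add edge (1,3) w=1 -- no cycle. Running total: 1
Add edge (2,5) w=2 -- no cycle. Running total: 3
Add edge (2,4) w=2 -- no cycle. Running total: 5
Add edge (1,5) w=6 -- no cycle. Running total: 11

MST edges: (1,3,w=1), (2,5,w=2), (2,4,w=2), (1,5,w=6)
Total MST weight: 1 + 2 + 2 + 6 = 11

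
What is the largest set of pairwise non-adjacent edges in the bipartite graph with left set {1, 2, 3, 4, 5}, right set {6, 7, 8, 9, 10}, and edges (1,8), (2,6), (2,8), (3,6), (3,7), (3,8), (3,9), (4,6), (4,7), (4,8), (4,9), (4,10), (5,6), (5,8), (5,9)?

Step 1: List the neighbors of each left vertex:
  1: 8
  2: 6, 8
  3: 6, 7, 8, 9
  4: 6, 7, 8, 9, 10
  5: 6, 8, 9

Step 2: Greedily match left vertices, then look for augmenting paths:
  Match 1 -- 8
  Match 2 -- 6
  Match 3 -- 7
  Match 4 -- 10
  Match 5 -- 9
  No augmenting path remains.

Step 3: Verify this is maximum:
  Matching size 5 = min(|L|, |R|) = min(5, 5), which is an upper bound, so this matching is maximum.

Maximum matching: {(1,8), (2,6), (3,7), (4,10), (5,9)}
Size: 5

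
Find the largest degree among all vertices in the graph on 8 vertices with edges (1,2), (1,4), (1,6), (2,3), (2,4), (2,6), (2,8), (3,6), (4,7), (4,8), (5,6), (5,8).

Step 1: Count edges incident to each vertex:
  deg(1) = 3 (neighbors: 2, 4, 6)
  deg(2) = 5 (neighbors: 1, 3, 4, 6, 8)
  deg(3) = 2 (neighbors: 2, 6)
  deg(4) = 4 (neighbors: 1, 2, 7, 8)
  deg(5) = 2 (neighbors: 6, 8)
  deg(6) = 4 (neighbors: 1, 2, 3, 5)
  deg(7) = 1 (neighbors: 4)
  deg(8) = 3 (neighbors: 2, 4, 5)

Step 2: Find maximum:
  max(3, 5, 2, 4, 2, 4, 1, 3) = 5 (vertex 2)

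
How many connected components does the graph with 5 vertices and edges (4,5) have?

Step 1: Build adjacency list from edges:
  1: (none)
  2: (none)
  3: (none)
  4: 5
  5: 4

Step 2: Run BFS/DFS from vertex 1:
  Visited: {1}
  Reached 1 of 5 vertices

Step 3: Only 1 of 5 vertices reached. Graph is disconnected.
Connected components: {1}, {2}, {3}, {4, 5}
Number of connected components: 4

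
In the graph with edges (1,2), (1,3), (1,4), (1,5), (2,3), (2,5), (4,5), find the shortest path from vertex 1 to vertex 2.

Step 1: Build adjacency list:
  1: 2, 3, 4, 5
  2: 1, 3, 5
  3: 1, 2
  4: 1, 5
  5: 1, 2, 4

Step 2: BFS from vertex 1 to find shortest path to 2:
  vertex 2 reached at distance 1

Step 3: Shortest path: 1 -> 2
Path length: 1 edge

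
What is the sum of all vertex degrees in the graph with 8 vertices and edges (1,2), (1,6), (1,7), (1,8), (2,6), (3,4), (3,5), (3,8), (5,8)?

Step 1: Count edges incident to each vertex:
  deg(1) = 4 (neighbors: 2, 6, 7, 8)
  deg(2) = 2 (neighbors: 1, 6)
  deg(3) = 3 (neighbors: 4, 5, 8)
  deg(4) = 1 (neighbors: 3)
  deg(5) = 2 (neighbors: 3, 8)
  deg(6) = 2 (neighbors: 1, 2)
  deg(7) = 1 (neighbors: 1)
  deg(8) = 3 (neighbors: 1, 3, 5)

Step 2: Sum all degrees:
  4 + 2 + 3 + 1 + 2 + 2 + 1 + 3 = 18

Verification: sum of degrees = 2 * |E| = 2 * 9 = 18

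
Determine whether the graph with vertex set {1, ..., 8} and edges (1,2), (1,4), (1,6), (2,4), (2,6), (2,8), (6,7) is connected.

Step 1: Build adjacency list from edges:
  1: 2, 4, 6
  2: 1, 4, 6, 8
  3: (none)
  4: 1, 2
  5: (none)
  6: 1, 2, 7
  7: 6
  8: 2

Step 2: Run BFS/DFS from vertex 1:
  Visited: {1, 2, 4, 6, 8, 7}
  Reached 6 of 8 vertices

Step 3: Only 6 of 8 vertices reached. Graph is disconnected.
Connected components: {1, 2, 4, 6, 7, 8}, {3}, {5}
Answer: No, the graph is not connected (3 components).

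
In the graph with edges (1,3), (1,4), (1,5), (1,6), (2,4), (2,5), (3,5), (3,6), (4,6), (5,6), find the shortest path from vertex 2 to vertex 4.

Step 1: Build adjacency list:
  1: 3, 4, 5, 6
  2: 4, 5
  3: 1, 5, 6
  4: 1, 2, 6
  5: 1, 2, 3, 6
  6: 1, 3, 4, 5

Step 2: BFS from vertex 2 to find shortest path to 4:
  vertex 4 reached at distance 1

Step 3: Shortest path: 2 -> 4
Path length: 1 edge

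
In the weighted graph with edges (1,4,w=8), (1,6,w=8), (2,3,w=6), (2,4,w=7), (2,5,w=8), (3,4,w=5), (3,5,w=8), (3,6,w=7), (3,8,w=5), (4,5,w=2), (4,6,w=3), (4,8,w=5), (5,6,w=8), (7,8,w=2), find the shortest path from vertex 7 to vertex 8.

Step 1: Build adjacency list with weights:
  1: 4(w=8), 6(w=8)
  2: 3(w=6), 4(w=7), 5(w=8)
  3: 2(w=6), 4(w=5), 5(w=8), 6(w=7), 8(w=5)
  4: 1(w=8), 2(w=7), 3(w=5), 5(w=2), 6(w=3), 8(w=5)
  5: 2(w=8), 3(w=8), 4(w=2), 6(w=8)
  6: 1(w=8), 3(w=7), 4(w=3), 5(w=8)
  7: 8(w=2)
  8: 3(w=5), 4(w=5), 7(w=2)

Step 2: Apply Dijkstra's algorithm from vertex 7:
  Visit vertex 7 (distance=0)
    Update dist[8] = 2
  Visit vertex 8 (distance=2)
    Update dist[3] = 7
    Update dist[4] = 7

Step 3: Shortest path: 7 -> 8
Total weight: 2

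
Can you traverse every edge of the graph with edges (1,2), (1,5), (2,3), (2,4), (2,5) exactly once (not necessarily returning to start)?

Step 1: Find the degree of each vertex:
  deg(1) = 2
  deg(2) = 4
  deg(3) = 1
  deg(4) = 1
  deg(5) = 2

Step 2: Count vertices with odd degree:
  Odd-degree vertices: 3, 4 (2 total)

Step 3: Apply Euler's theorem:
  - Eulerian circuit exists iff graph is connected and all vertices have even degree
  - Eulerian path exists iff graph is connected and has 0 or 2 odd-degree vertices

Graph is connected with exactly 2 odd-degree vertices (3, 4).
Eulerian path exists (starting and ending at the odd-degree vertices), but no Eulerian circuit.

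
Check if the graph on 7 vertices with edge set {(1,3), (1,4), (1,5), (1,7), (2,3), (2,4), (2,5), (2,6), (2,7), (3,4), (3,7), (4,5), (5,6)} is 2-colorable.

Step 1: Attempt 2-coloring using BFS:
  Start at vertex 1, assign color 0
  Color vertex 3 with color 1 (neighbor of 1)
  Color vertex 4 with color 1 (neighbor of 1)
  Color vertex 5 with color 1 (neighbor of 1)
  Color vertex 7 with color 1 (neighbor of 1)
  Color vertex 2 with color 0 (neighbor of 3)

Step 2: Conflict found! Vertices 3 and 4 are adjacent but have the same color.
This means the graph contains an odd cycle.

The graph is NOT bipartite.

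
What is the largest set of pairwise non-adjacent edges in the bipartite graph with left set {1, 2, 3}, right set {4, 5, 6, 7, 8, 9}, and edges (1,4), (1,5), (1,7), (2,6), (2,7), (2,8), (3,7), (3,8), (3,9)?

Step 1: List the neighbors of each left vertex:
  1: 4, 5, 7
  2: 6, 7, 8
  3: 7, 8, 9

Step 2: Greedily match left vertices, then look for augmenting paths:
  Match 1 -- 4
  Match 2 -- 6
  Match 3 -- 7
  No augmenting path remains.

Step 3: Verify this is maximum:
  Matching size 3 = min(|L|, |R|) = min(3, 6), which is an upper bound, so this matching is maximum.

Maximum matching: {(1,4), (2,6), (3,7)}
Size: 3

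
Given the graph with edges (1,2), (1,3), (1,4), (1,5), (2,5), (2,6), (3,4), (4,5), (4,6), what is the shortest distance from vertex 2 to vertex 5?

Step 1: Build adjacency list:
  1: 2, 3, 4, 5
  2: 1, 5, 6
  3: 1, 4
  4: 1, 3, 5, 6
  5: 1, 2, 4
  6: 2, 4

Step 2: BFS from vertex 2 to find shortest path to 5:
  vertex 1 reached at distance 1
  vertex 5 reached at distance 1

Step 3: Shortest path: 2 -> 5
Path length: 1 edge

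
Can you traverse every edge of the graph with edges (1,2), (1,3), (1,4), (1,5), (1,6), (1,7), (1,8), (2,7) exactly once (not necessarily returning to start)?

Step 1: Find the degree of each vertex:
  deg(1) = 7
  deg(2) = 2
  deg(3) = 1
  deg(4) = 1
  deg(5) = 1
  deg(6) = 1
  deg(7) = 2
  deg(8) = 1

Step 2: Count vertices with odd degree:
  Odd-degree vertices: 1, 3, 4, 5, 6, 8 (6 total)

Step 3: Apply Euler's theorem:
  - Eulerian circuit exists iff graph is connected and all vertices have even degree
  - Eulerian path exists iff graph is connected and has 0 or 2 odd-degree vertices

Graph has 6 odd-degree vertices (need 0 or 2).
Neither Eulerian path nor Eulerian circuit exists.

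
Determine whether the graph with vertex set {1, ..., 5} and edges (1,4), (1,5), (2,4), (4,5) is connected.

Step 1: Build adjacency list from edges:
  1: 4, 5
  2: 4
  3: (none)
  4: 1, 2, 5
  5: 1, 4

Step 2: Run BFS/DFS from vertex 1:
  Visited: {1, 4, 5, 2}
  Reached 4 of 5 vertices

Step 3: Only 4 of 5 vertices reached. Graph is disconnected.
Connected components: {1, 2, 4, 5}, {3}
Answer: No, the graph is not connected (2 components).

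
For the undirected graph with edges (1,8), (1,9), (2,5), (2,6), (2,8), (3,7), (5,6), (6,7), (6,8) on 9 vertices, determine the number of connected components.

Step 1: Build adjacency list from edges:
  1: 8, 9
  2: 5, 6, 8
  3: 7
  4: (none)
  5: 2, 6
  6: 2, 5, 7, 8
  7: 3, 6
  8: 1, 2, 6
  9: 1

Step 2: Run BFS/DFS from vertex 1:
  Visited: {1, 8, 9, 2, 6, 5, 7, 3}
  Reached 8 of 9 vertices

Step 3: Only 8 of 9 vertices reached. Graph is disconnected.
Connected components: {1, 2, 3, 5, 6, 7, 8, 9}, {4}
Number of connected components: 2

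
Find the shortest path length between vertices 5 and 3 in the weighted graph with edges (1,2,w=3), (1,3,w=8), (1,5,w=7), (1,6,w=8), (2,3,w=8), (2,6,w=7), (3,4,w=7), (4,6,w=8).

Step 1: Build adjacency list with weights:
  1: 2(w=3), 3(w=8), 5(w=7), 6(w=8)
  2: 1(w=3), 3(w=8), 6(w=7)
  3: 1(w=8), 2(w=8), 4(w=7)
  4: 3(w=7), 6(w=8)
  5: 1(w=7)
  6: 1(w=8), 2(w=7), 4(w=8)

Step 2: Apply Dijkstra's algorithm from vertex 5:
  Visit vertex 5 (distance=0)
    Update dist[1] = 7
  Visit vertex 1 (distance=7)
    Update dist[2] = 10
    Update dist[3] = 15
    Update dist[6] = 15
  Visit vertex 2 (distance=10)
  Visit vertex 3 (distance=15)
    Update dist[4] = 22

Step 3: Shortest path: 5 -> 1 -> 3
Total weight: 7 + 8 = 15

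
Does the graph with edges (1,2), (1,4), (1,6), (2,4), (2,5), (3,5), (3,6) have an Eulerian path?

Step 1: Find the degree of each vertex:
  deg(1) = 3
  deg(2) = 3
  deg(3) = 2
  deg(4) = 2
  deg(5) = 2
  deg(6) = 2

Step 2: Count vertices with odd degree:
  Odd-degree vertices: 1, 2 (2 total)

Step 3: Apply Euler's theorem:
  - Eulerian circuit exists iff graph is connected and all vertices have even degree
  - Eulerian path exists iff graph is connected and has 0 or 2 odd-degree vertices

Graph is connected with exactly 2 odd-degree vertices (1, 2).
Eulerian path exists (starting and ending at the odd-degree vertices), but no Eulerian circuit.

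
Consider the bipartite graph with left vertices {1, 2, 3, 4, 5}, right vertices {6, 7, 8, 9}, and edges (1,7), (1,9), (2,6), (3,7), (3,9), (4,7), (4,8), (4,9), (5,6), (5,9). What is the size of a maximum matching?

Step 1: List the neighbors of each left vertex:
  1: 7, 9
  2: 6
  3: 7, 9
  4: 7, 8, 9
  5: 6, 9

Step 2: Greedily match left vertices, then look for augmenting paths:
  Match 1 -- 7
  Match 2 -- 6
  Match 3 -- 9
  Match 4 -- 8
  No augmenting path remains.

Step 3: Verify this is maximum:
  Matching size 4 = min(|L|, |R|) = min(5, 4), which is an upper bound, so this matching is maximum.

Maximum matching: {(1,7), (2,6), (3,9), (4,8)}
Size: 4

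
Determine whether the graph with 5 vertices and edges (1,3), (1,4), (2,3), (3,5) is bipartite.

Step 1: Attempt 2-coloring using BFS:
  Start at vertex 1, assign color 0
  Color vertex 3 with color 1 (neighbor of 1)
  Color vertex 4 with color 1 (neighbor of 1)
  Color vertex 2 with color 0 (neighbor of 3)
  Color vertex 5 with color 0 (neighbor of 3)

Step 2: 2-coloring succeeded. No conflicts found.
  Set A (color 0): {1, 2, 5}
  Set B (color 1): {3, 4}

The graph is bipartite with partition {1, 2, 5}, {3, 4}.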